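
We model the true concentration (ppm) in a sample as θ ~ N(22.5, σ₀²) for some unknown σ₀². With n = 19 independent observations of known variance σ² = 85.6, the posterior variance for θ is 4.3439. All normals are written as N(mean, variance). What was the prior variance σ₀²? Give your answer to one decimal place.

σ₀² = 121.3

Posterior precision equals prior precision plus data precision: 1/σ_n² = 1/σ₀² + n/σ².
So 1/σ₀² = 1/4.3439 − 19/85.6 = 0.230208 − 0.221963 = 0.008245.
Hence σ₀² = 1/0.008245 ≈ 121.3.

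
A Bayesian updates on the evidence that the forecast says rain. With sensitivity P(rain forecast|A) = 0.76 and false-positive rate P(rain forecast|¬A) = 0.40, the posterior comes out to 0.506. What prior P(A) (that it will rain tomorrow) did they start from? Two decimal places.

Bayes' rule in odds form gives O(A|E) = O(A)·[P(E|A)/P(E|¬A)], hence O(A) = O(A|E)/LR.
Posterior odds = 0.506/(1−0.506) = 1.0243. LR = 0.76/0.40 = 1.9000.
Prior odds = 1.0243/1.9000 = 0.5391, so P(A) = 0.5391/(1+0.5391) ≈ 0.35.

P(A) = 0.35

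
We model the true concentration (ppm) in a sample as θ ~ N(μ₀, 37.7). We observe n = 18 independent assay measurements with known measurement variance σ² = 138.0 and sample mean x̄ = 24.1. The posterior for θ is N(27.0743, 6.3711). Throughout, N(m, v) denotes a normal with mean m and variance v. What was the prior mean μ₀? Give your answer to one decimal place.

The posterior mean is a precision-weighted average: μ_n = (τ₀μ₀ + τ_data·x̄)/(τ₀+τ_data), with τ₀=1/σ₀² and τ_data=n/σ².
Here τ₀ = 1/37.7 = 0.026525 and τ_data = 18/138.0 = 0.130435, so τ_n = 0.156960.
Rearranging for μ₀: μ₀ = (μ_n·τ_n − τ_data·x̄)/τ₀ = (27.0743·0.156960 − 0.130435·24.1) / 0.026525 = 1.106099/0.026525 ≈ 41.7.

μ₀ = 41.7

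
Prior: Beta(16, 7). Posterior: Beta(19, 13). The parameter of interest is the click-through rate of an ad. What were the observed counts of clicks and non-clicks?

3 clicks and 6 non-clicks

Under Beta–binomial conjugacy the posterior parameters are (α+s, β+f).
So s = 19 − 16 = 3 and f = 13 − 7 = 6.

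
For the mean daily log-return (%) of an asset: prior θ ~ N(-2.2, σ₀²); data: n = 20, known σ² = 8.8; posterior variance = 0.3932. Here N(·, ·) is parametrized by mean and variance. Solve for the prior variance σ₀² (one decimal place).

σ₀² = 3.7

For the Normal–Normal model with known σ², precisions add: τ_n = τ₀ + n/σ².
So 1/σ₀² = 1/0.3932 − 20/8.8 = 2.543235 − 2.272727 = 0.270508.
Hence σ₀² = 1/0.270508 ≈ 3.7.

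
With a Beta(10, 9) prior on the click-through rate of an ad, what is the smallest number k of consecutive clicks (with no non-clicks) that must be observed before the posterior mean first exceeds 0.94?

k = 132

After k clicks and 0 non-clicks the posterior is Beta(10+k, 9), with mean (10+k)/(10+9+k).
Set (10+k)/(19+k) > 0.94 and solve: k > (0.94·19 − 10)/(1 − 0.94) = 131.000.
The smallest integer exceeding 131.000 is 132.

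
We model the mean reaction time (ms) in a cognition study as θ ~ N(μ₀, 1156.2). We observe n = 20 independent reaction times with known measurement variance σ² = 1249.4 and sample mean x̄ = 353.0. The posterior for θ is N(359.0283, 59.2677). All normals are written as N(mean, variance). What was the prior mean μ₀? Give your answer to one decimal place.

The posterior mean is a precision-weighted average: μ_n = (τ₀μ₀ + τ_data·x̄)/(τ₀+τ_data), with τ₀=1/σ₀² and τ_data=n/σ².
Here τ₀ = 1/1156.2 = 0.000865 and τ_data = 20/1249.4 = 0.016008, so τ_n = 0.016873.
Rearranging for μ₀: μ₀ = (μ_n·τ_n − τ_data·x̄)/τ₀ = (359.0283·0.016873 − 0.016008·353.0) / 0.000865 = 0.407061/0.000865 ≈ 470.6.

μ₀ = 470.6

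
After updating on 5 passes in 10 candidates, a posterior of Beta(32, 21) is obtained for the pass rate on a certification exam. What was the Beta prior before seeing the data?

A Beta(α, β) prior with s successes and f failures in binomial data gives a Beta(α+s, β+f) posterior.
So α = 32 − 5 = 27 and β = 21 − 5 = 16.

Beta(27, 16)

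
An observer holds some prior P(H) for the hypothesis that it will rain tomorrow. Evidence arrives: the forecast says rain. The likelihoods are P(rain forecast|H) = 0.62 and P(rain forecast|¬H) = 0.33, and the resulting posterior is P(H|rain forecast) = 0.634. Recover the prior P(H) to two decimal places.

Bayes' rule in odds form gives O(H|E) = O(H)·[P(E|H)/P(E|¬H)], hence O(H) = O(H|E)/LR.
Posterior odds = 0.634/(1−0.634) = 1.7322. LR = 0.62/0.33 = 1.8788.
Prior odds = 1.7322/1.8788 = 0.9220, so P(H) = 0.9220/(1+0.9220) ≈ 0.48.

P(H) = 0.48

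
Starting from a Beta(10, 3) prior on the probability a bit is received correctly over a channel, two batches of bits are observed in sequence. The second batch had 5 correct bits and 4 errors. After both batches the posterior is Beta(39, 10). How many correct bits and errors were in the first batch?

24 correct bits and 3 errors

Sequential conjugate updates are equivalent to a single update on the pooled data, so total successes = posterior α − prior α and total failures = posterior β − prior β.
Total across both batches: 39−10=29 correct bits, 10−3=7 errors.
Subtract the second batch: 29−5=24 correct bits and 7−4=3 errors.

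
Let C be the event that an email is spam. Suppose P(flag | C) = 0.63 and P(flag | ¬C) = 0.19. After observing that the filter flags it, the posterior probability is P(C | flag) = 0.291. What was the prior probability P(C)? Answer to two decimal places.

In odds form, posterior odds = prior odds × likelihood ratio, so prior odds = posterior odds ÷ LR.
Posterior odds = 0.291/(1−0.291) = 0.4104. LR = 0.63/0.19 = 3.3158.
Prior odds = 0.4104/3.3158 = 0.1238, so P(C) = 0.1238/(1+0.1238) ≈ 0.11.

P(C) = 0.11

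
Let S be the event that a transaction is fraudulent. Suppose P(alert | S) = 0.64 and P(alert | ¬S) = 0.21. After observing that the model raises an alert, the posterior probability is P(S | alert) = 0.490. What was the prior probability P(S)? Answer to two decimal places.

P(S) = 0.24

Bayes' rule in odds form gives O(S|E) = O(S)·[P(E|S)/P(E|¬S)], hence O(S) = O(S|E)/LR.
Posterior odds = 0.490/(1−0.490) = 0.9608. LR = 0.64/0.21 = 3.0476.
Prior odds = 0.9608/3.0476 = 0.3153, so P(S) = 0.3153/(1+0.3153) ≈ 0.24.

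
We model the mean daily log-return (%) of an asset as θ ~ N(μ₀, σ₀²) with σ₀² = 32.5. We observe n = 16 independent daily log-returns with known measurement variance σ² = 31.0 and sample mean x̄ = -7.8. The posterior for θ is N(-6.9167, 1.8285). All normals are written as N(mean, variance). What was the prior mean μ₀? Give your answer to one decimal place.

The posterior mean is a precision-weighted average: μ_n = (τ₀μ₀ + τ_data·x̄)/(τ₀+τ_data), with τ₀=1/σ₀² and τ_data=n/σ².
Here τ₀ = 1/32.5 = 0.030769 and τ_data = 16/31.0 = 0.516129, so τ_n = 0.546898.
Rearranging for μ₀: μ₀ = (μ_n·τ_n − τ_data·x̄)/τ₀ = (-6.9167·0.546898 − 0.516129·-7.8) / 0.030769 = 0.243077/0.030769 ≈ 7.9.

μ₀ = 7.9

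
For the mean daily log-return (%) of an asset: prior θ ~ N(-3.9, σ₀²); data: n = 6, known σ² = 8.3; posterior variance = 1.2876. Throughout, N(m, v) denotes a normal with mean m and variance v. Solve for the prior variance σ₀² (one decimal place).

For the Normal–Normal model with known σ², precisions add: τ_n = τ₀ + n/σ².
So 1/σ₀² = 1/1.2876 − 6/8.3 = 0.776639 − 0.722892 = 0.053747.
Hence σ₀² = 1/0.053747 ≈ 18.6.

σ₀² = 18.6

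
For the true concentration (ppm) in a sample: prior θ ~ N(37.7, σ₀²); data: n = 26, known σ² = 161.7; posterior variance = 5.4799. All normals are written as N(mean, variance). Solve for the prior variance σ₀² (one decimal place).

σ₀² = 46.1

For the Normal–Normal model with known σ², precisions add: τ_n = τ₀ + n/σ².
So 1/σ₀² = 1/5.4799 − 26/161.7 = 0.182485 − 0.160792 = 0.021693.
Hence σ₀² = 1/0.021693 ≈ 46.1.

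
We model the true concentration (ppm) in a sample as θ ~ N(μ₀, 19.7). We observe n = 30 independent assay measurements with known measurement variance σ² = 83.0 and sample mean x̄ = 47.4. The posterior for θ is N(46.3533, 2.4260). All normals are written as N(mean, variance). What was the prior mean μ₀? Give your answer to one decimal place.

With known observation variance, the Normal–Normal posterior has precision τ_n = τ₀ + n/σ² and mean μ_n = (τ₀μ₀ + (n/σ²)x̄)/τ_n.
Here τ₀ = 1/19.7 = 0.050761 and τ_data = 30/83.0 = 0.361446, so τ_n = 0.412207.
Rearranging for μ₀: μ₀ = (μ_n·τ_n − τ_data·x̄)/τ₀ = (46.3533·0.412207 − 0.361446·47.4) / 0.050761 = 1.974614/0.050761 ≈ 38.9.

μ₀ = 38.9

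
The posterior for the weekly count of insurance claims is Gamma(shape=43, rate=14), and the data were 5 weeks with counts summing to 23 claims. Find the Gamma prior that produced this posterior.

A Gamma(α, β) prior (rate parametrization) on a Poisson rate with n observations summing to S gives posterior Gamma(α+S, β+n).
So α = 43 − 23 = 20 and β = 14 − 5 = 9.

Gamma(shape=20, rate=9)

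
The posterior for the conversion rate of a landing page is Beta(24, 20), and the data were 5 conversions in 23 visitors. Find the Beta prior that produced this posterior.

Beta(19, 2)

Under Beta–binomial conjugacy the posterior parameters are (α+s, β+f).
Subtract the data counts: 24−5=19, 20−18=2.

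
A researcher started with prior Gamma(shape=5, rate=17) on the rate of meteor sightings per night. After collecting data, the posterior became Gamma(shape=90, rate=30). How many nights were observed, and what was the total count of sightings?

Gamma–Poisson conjugacy: posterior shape = α + Σxᵢ, posterior rate = β + n.
Matching: Σxᵢ = 90 − 5 = 85 and n = 30 − 17 = 13.

n = 13 nights with total 85 sightings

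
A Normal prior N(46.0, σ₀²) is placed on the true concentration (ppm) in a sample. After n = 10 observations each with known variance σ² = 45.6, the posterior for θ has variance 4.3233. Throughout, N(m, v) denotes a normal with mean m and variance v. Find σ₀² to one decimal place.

Posterior precision equals prior precision plus data precision: 1/σ_n² = 1/σ₀² + n/σ².
So 1/σ₀² = 1/4.3233 − 10/45.6 = 0.231305 − 0.219298 = 0.012007.
Hence σ₀² = 1/0.012007 ≈ 83.3.

σ₀² = 83.3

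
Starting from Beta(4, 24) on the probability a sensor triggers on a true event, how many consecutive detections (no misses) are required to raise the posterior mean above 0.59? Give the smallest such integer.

k = 31

After k detections and 0 misses the posterior is Beta(4+k, 24), with mean (4+k)/(4+24+k).
Set (4+k)/(28+k) > 0.59 and solve: k > (0.59·28 − 4)/(1 − 0.59) = 30.537.
The smallest integer exceeding 30.537 is 31.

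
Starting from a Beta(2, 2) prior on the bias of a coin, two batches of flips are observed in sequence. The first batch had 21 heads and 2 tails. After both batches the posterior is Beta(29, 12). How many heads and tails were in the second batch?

6 heads and 8 tails

Because Beta–binomial updating is additive in the counts, the combined data contributed (α_post−α_prior, β_post−β_prior) successes and failures.
Total across both batches: 29−2=27 heads, 12−2=10 tails.
Subtract the first batch: 27−21=6 heads and 10−2=8 tails.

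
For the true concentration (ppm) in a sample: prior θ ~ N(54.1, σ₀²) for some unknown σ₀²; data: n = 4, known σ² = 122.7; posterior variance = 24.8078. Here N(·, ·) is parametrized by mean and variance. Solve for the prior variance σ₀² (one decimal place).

σ₀² = 129.7

For the Normal–Normal model with known σ², precisions add: τ_n = τ₀ + n/σ².
So 1/σ₀² = 1/24.8078 − 4/122.7 = 0.040310 − 0.032600 = 0.007710.
Hence σ₀² = 1/0.007710 ≈ 129.7.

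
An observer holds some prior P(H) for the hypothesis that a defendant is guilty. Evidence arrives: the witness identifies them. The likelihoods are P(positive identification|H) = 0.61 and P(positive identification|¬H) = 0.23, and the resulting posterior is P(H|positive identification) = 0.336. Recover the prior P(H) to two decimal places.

In odds form, posterior odds = prior odds × likelihood ratio, so prior odds = posterior odds ÷ LR.
Posterior odds = 0.336/(1−0.336) = 0.5060. LR = 0.61/0.23 = 2.6522.
Prior odds = 0.5060/2.6522 = 0.1908, so P(H) = 0.1908/(1+0.1908) ≈ 0.16.

P(H) = 0.16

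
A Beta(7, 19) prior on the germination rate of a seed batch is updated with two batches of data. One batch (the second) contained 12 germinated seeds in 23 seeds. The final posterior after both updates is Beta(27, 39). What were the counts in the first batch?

Sequential conjugate updates are equivalent to a single update on the pooled data, so total successes = posterior α − prior α and total failures = posterior β − prior β.
Total across both batches: 27−7=20 germinated seeds, 39−19=20 non-germinating seeds.
Subtract the second batch: 20−12=8 germinated seeds and 20−11=9 non-germinating seeds.

8 germinated seeds and 9 non-germinating seeds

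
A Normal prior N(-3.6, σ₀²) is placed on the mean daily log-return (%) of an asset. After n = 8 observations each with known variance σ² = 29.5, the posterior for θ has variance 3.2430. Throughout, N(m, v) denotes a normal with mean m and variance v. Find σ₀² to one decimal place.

For the Normal–Normal model with known σ², precisions add: τ_n = τ₀ + n/σ².
So 1/σ₀² = 1/3.2430 − 8/29.5 = 0.308356 − 0.271186 = 0.037170.
Hence σ₀² = 1/0.037170 ≈ 26.9.

σ₀² = 26.9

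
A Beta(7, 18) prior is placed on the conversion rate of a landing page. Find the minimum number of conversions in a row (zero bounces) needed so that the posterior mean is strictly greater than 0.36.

k = 4

After k conversions and 0 bounces the posterior is Beta(7+k, 18), with mean (7+k)/(7+18+k).
Set (7+k)/(25+k) > 0.36 and solve: k > (0.36·25 − 7)/(1 − 0.36) = 3.125.
The smallest integer exceeding 3.125 is 4.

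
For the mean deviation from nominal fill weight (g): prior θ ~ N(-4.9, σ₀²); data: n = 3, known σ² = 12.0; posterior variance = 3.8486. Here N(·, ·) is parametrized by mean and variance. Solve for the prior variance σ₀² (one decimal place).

For the Normal–Normal model with known σ², precisions add: τ_n = τ₀ + n/σ².
So 1/σ₀² = 1/3.8486 − 3/12.0 = 0.259835 − 0.250000 = 0.009835.
Hence σ₀² = 1/0.009835 ≈ 101.7.

σ₀² = 101.7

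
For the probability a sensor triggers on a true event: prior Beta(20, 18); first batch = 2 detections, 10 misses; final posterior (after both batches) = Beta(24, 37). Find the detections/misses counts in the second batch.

2 detections and 9 misses

Sequential conjugate updates are equivalent to a single update on the pooled data, so total successes = posterior α − prior α and total failures = posterior β − prior β.
Total across both batches: 24−20=4 detections, 37−18=19 misses.
Subtract the first batch: 4−2=2 detections and 19−10=9 misses.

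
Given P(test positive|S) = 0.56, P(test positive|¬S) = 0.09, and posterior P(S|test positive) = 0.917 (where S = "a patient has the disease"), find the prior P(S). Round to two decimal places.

Bayes' rule in odds form gives O(S|E) = O(S)·[P(E|S)/P(E|¬S)], hence O(S) = O(S|E)/LR.
Posterior odds = 0.917/(1−0.917) = 11.0482. LR = 0.56/0.09 = 6.2222.
Prior odds = 11.0482/6.2222 = 1.7756, so P(S) = 1.7756/(1+1.7756) ≈ 0.64.

P(S) = 0.64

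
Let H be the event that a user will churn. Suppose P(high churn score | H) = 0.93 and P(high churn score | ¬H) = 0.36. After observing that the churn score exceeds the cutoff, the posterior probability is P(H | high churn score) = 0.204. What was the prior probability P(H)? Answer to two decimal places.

In odds form, posterior odds = prior odds × likelihood ratio, so prior odds = posterior odds ÷ LR.
Posterior odds = 0.204/(1−0.204) = 0.2563. LR = 0.93/0.36 = 2.5833.
Prior odds = 0.2563/2.5833 = 0.0992, so P(H) = 0.0992/(1+0.0992) ≈ 0.09.

P(H) = 0.09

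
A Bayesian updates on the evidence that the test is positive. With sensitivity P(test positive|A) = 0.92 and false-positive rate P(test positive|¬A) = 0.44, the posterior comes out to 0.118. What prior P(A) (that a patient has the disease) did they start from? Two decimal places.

In odds form, posterior odds = prior odds × likelihood ratio, so prior odds = posterior odds ÷ LR.
Posterior odds = 0.118/(1−0.118) = 0.1338. LR = 0.92/0.44 = 2.0909.
Prior odds = 0.1338/2.0909 = 0.0640, so P(A) = 0.0640/(1+0.0640) ≈ 0.06.

P(A) = 0.06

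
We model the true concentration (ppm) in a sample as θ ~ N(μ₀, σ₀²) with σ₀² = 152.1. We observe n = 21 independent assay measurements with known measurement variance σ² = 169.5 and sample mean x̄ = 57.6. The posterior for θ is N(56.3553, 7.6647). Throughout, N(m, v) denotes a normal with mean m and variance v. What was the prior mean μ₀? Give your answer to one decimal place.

μ₀ = 32.9

The posterior mean is a precision-weighted average: μ_n = (τ₀μ₀ + τ_data·x̄)/(τ₀+τ_data), with τ₀=1/σ₀² and τ_data=n/σ².
Here τ₀ = 1/152.1 = 0.006575 and τ_data = 21/169.5 = 0.123894, so τ_n = 0.130469.
Rearranging for μ₀: μ₀ = (μ_n·τ_n − τ_data·x̄)/τ₀ = (56.3553·0.130469 − 0.123894·57.6) / 0.006575 = 0.216325/0.006575 ≈ 32.9.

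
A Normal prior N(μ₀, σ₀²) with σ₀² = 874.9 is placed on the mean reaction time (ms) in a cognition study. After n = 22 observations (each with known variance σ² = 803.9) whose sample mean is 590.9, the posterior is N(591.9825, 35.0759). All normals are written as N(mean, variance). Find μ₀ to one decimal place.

With known observation variance, the Normal–Normal posterior has precision τ_n = τ₀ + n/σ² and mean μ_n = (τ₀μ₀ + (n/σ²)x̄)/τ_n.
Here τ₀ = 1/874.9 = 0.001143 and τ_data = 22/803.9 = 0.027367, so τ_n = 0.028510.
Rearranging for μ₀: μ₀ = (μ_n·τ_n − τ_data·x̄)/τ₀ = (591.9825·0.028510 − 0.027367·590.9) / 0.001143 = 0.706261/0.001143 ≈ 617.9.

μ₀ = 617.9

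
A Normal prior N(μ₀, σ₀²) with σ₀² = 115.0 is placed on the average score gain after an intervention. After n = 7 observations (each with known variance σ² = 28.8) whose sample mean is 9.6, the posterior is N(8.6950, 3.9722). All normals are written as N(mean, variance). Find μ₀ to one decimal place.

With known observation variance, the Normal–Normal posterior has precision τ_n = τ₀ + n/σ² and mean μ_n = (τ₀μ₀ + (n/σ²)x̄)/τ_n.
Here τ₀ = 1/115.0 = 0.008696 and τ_data = 7/28.8 = 0.243056, so τ_n = 0.251752.
Rearranging for μ₀: μ₀ = (μ_n·τ_n − τ_data·x̄)/τ₀ = (8.6950·0.251752 − 0.243056·9.6) / 0.008696 = -0.144354/0.008696 ≈ -16.6.

μ₀ = -16.6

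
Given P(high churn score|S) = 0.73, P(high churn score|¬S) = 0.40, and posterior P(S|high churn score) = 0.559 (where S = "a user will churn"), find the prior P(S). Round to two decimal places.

In odds form, posterior odds = prior odds × likelihood ratio, so prior odds = posterior odds ÷ LR.
Posterior odds = 0.559/(1−0.559) = 1.2676. LR = 0.73/0.40 = 1.8250.
Prior odds = 1.2676/1.8250 = 0.6946, so P(S) = 0.6946/(1+0.6946) ≈ 0.41.

P(S) = 0.41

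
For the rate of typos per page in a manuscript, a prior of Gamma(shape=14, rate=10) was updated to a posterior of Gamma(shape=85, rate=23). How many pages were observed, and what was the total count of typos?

n = 13 pages with total 71 typos

A Gamma(α, β) prior (rate parametrization) on a Poisson rate with n observations summing to S gives posterior Gamma(α+S, β+n).
Matching: Σxᵢ = 85 − 14 = 71 and n = 23 − 10 = 13.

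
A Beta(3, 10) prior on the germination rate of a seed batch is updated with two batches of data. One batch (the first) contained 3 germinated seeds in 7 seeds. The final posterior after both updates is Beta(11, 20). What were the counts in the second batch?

Sequential conjugate updates are equivalent to a single update on the pooled data, so total successes = posterior α − prior α and total failures = posterior β − prior β.
Total across both batches: 11−3=8 germinated seeds, 20−10=10 non-germinating seeds.
Subtract the first batch: 8−3=5 germinated seeds and 10−4=6 non-germinating seeds.

5 germinated seeds and 6 non-germinating seeds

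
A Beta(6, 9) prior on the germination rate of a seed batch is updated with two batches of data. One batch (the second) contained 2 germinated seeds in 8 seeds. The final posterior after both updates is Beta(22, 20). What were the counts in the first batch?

14 germinated seeds and 5 non-germinating seeds

Because Beta–binomial updating is additive in the counts, the combined data contributed (α_post−α_prior, β_post−β_prior) successes and failures.
Total across both batches: 22−6=16 germinated seeds, 20−9=11 non-germinating seeds.
Subtract the second batch: 16−2=14 germinated seeds and 11−6=5 non-germinating seeds.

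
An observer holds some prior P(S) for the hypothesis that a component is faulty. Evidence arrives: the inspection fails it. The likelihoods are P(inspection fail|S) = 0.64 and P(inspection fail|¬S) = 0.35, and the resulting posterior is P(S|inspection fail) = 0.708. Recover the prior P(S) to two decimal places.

In odds form, posterior odds = prior odds × likelihood ratio, so prior odds = posterior odds ÷ LR.
Posterior odds = 0.708/(1−0.708) = 2.4247. LR = 0.64/0.35 = 1.8286.
Prior odds = 2.4247/1.8286 = 1.3260, so P(S) = 1.3260/(1+1.3260) ≈ 0.57.

P(S) = 0.57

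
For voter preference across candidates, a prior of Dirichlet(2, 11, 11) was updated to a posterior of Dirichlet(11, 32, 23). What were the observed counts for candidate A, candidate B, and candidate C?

For a Dirichlet(α) prior with multinomial counts c, the posterior is Dirichlet(α + c) componentwise.
Counts are posterior − prior componentwise: 11−2=9, 32−11=21, 23−11=12.

counts (9, 21, 12)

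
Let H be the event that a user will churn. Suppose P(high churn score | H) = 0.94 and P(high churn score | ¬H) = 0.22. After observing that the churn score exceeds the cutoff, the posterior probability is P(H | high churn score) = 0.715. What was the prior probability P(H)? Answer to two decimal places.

P(H) = 0.37

In odds form, posterior odds = prior odds × likelihood ratio, so prior odds = posterior odds ÷ LR.
Posterior odds = 0.715/(1−0.715) = 2.5088. LR = 0.94/0.22 = 4.2727.
Prior odds = 2.5088/4.2727 = 0.5872, so P(H) = 0.5872/(1+0.5872) ≈ 0.37.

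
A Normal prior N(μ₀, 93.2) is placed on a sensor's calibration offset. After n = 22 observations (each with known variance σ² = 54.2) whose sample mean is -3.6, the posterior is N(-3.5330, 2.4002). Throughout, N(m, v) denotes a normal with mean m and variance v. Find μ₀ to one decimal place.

With known observation variance, the Normal–Normal posterior has precision τ_n = τ₀ + n/σ² and mean μ_n = (τ₀μ₀ + (n/σ²)x̄)/τ_n.
Here τ₀ = 1/93.2 = 0.010730 and τ_data = 22/54.2 = 0.405904, so τ_n = 0.416634.
Rearranging for μ₀: μ₀ = (μ_n·τ_n − τ_data·x̄)/τ₀ = (-3.5330·0.416634 − 0.405904·-3.6) / 0.010730 = -0.010714/0.010730 ≈ -1.0.

μ₀ = -1.0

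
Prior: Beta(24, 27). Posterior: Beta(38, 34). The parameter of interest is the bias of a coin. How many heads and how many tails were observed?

Beta is conjugate to the binomial likelihood: posterior = Beta(a+s, b+f).
So s = 38 − 24 = 14 and f = 34 − 27 = 7.

14 heads and 7 tails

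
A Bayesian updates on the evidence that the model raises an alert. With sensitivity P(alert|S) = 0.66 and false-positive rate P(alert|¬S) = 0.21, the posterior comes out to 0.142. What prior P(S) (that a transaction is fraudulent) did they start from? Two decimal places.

P(S) = 0.05

In odds form, posterior odds = prior odds × likelihood ratio, so prior odds = posterior odds ÷ LR.
Posterior odds = 0.142/(1−0.142) = 0.1655. LR = 0.66/0.21 = 3.1429.
Prior odds = 0.1655/3.1429 = 0.0527, so P(S) = 0.0527/(1+0.0527) ≈ 0.05.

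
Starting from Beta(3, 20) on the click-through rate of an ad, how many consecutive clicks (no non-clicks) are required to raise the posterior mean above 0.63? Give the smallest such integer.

After k clicks and 0 non-clicks the posterior is Beta(3+k, 20), with mean (3+k)/(3+20+k).
Set (3+k)/(23+k) > 0.63 and solve: k > (0.63·23 − 3)/(1 − 0.63) = 31.054.
The smallest integer exceeding 31.054 is 32.

k = 32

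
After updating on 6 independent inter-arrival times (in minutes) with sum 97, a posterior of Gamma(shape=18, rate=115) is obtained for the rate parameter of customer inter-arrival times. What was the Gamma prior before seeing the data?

Gamma(shape=12, rate=18)

Gamma–exponential conjugacy: posterior shape = α + n, posterior rate = β + Σtᵢ.
So α = 18 − 6 = 12 and β = 115 − 97 = 18.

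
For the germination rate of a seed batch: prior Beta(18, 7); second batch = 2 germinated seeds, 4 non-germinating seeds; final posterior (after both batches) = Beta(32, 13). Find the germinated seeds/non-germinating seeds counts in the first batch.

Sequential conjugate updates are equivalent to a single update on the pooled data, so total successes = posterior α − prior α and total failures = posterior β − prior β.
Total across both batches: 32−18=14 germinated seeds, 13−7=6 non-germinating seeds.
Subtract the second batch: 14−2=12 germinated seeds and 6−4=2 non-germinating seeds.

12 germinated seeds and 2 non-germinating seeds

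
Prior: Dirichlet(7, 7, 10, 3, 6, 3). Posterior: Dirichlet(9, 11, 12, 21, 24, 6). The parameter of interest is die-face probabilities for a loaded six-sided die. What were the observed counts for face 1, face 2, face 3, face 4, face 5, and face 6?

For a Dirichlet(α) prior with multinomial counts c, the posterior is Dirichlet(α + c) componentwise.
Counts are posterior − prior componentwise: 9−7=2, 11−7=4, 12−10=2, 21−3=18, 24−6=18, 6−3=3.

counts (2, 4, 2, 18, 18, 3)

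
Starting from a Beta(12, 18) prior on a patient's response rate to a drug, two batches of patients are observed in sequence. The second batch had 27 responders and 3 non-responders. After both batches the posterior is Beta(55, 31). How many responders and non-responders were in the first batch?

16 responders and 10 non-responders

Because Beta–binomial updating is additive in the counts, the combined data contributed (α_post−α_prior, β_post−β_prior) successes and failures.
Total across both batches: 55−12=43 responders, 31−18=13 non-responders.
Subtract the second batch: 43−27=16 responders and 13−3=10 non-responders.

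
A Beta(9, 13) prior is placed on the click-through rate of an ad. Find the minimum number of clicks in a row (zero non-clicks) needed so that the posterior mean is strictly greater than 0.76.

After k clicks and 0 non-clicks the posterior is Beta(9+k, 13), with mean (9+k)/(9+13+k).
Set (9+k)/(22+k) > 0.76 and solve: k > (0.76·22 − 9)/(1 − 0.76) = 32.167.
The smallest integer exceeding 32.167 is 33.

k = 33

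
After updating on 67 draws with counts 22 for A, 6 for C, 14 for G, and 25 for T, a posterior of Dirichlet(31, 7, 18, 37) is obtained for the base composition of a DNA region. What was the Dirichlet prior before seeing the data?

For a Dirichlet(α) prior with multinomial counts c, the posterior is Dirichlet(α + c) componentwise.
Subtract each count from the matching posterior parameter: 31−22=9, 7−6=1, 18−14=4, 37−25=12.

Dirichlet(9, 1, 4, 12)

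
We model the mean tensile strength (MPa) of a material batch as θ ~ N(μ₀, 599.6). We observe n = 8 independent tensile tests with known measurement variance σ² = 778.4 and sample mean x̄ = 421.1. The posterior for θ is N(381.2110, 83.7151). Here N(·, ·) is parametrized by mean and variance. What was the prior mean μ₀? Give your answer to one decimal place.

μ₀ = 135.4

With known observation variance, the Normal–Normal posterior has precision τ_n = τ₀ + n/σ² and mean μ_n = (τ₀μ₀ + (n/σ²)x̄)/τ_n.
Here τ₀ = 1/599.6 = 0.001668 and τ_data = 8/778.4 = 0.010277, so τ_n = 0.011945.
Rearranging for μ₀: μ₀ = (μ_n·τ_n − τ_data·x̄)/τ₀ = (381.2110·0.011945 − 0.010277·421.1) / 0.001668 = 0.225921/0.001668 ≈ 135.4.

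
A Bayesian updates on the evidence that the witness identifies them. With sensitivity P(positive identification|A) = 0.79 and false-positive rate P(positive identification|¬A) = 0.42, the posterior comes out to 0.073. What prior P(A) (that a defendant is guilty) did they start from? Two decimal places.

P(A) = 0.04

In odds form, posterior odds = prior odds × likelihood ratio, so prior odds = posterior odds ÷ LR.
Posterior odds = 0.073/(1−0.073) = 0.0787. LR = 0.79/0.42 = 1.8810.
Prior odds = 0.0787/1.8810 = 0.0418, so P(A) = 0.0418/(1+0.0418) ≈ 0.04.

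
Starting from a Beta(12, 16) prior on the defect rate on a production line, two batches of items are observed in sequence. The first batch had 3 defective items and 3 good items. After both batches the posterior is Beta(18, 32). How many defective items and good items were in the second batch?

Because Beta–binomial updating is additive in the counts, the combined data contributed (α_post−α_prior, β_post−β_prior) successes and failures.
Total across both batches: 18−12=6 defective items, 32−16=16 good items.
Subtract the first batch: 6−3=3 defective items and 16−3=13 good items.

3 defective items and 13 good items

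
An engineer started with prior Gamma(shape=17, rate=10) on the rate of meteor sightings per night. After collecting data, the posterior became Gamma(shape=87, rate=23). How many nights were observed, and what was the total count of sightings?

A Gamma(α, β) prior (rate parametrization) on a Poisson rate with n observations summing to S gives posterior Gamma(α+S, β+n).
Matching: Σxᵢ = 87 − 17 = 70 and n = 23 − 10 = 13.

n = 13 nights with total 70 sightings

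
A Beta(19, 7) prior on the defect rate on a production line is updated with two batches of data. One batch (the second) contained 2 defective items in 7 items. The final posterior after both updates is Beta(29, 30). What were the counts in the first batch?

Because Beta–binomial updating is additive in the counts, the combined data contributed (α_post−α_prior, β_post−β_prior) successes and failures.
Total across both batches: 29−19=10 defective items, 30−7=23 good items.
Subtract the second batch: 10−2=8 defective items and 23−5=18 good items.

8 defective items and 18 good items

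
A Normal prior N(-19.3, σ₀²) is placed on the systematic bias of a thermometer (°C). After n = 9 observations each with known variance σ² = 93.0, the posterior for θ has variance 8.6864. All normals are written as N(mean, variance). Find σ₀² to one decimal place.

σ₀² = 54.5

For the Normal–Normal model with known σ², precisions add: τ_n = τ₀ + n/σ².
So 1/σ₀² = 1/8.6864 − 9/93.0 = 0.115122 − 0.096774 = 0.018348.
Hence σ₀² = 1/0.018348 ≈ 54.5.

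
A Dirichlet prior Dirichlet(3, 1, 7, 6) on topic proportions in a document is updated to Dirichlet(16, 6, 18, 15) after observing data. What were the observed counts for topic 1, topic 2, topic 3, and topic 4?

For a Dirichlet(α) prior with multinomial counts c, the posterior is Dirichlet(α + c) componentwise.
Counts are posterior − prior componentwise: 16−3=13, 6−1=5, 18−7=11, 15−6=9.

counts (13, 5, 11, 9)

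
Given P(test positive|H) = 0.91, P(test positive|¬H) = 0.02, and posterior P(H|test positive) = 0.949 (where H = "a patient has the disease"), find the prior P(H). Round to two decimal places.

P(H) = 0.29

In odds form, posterior odds = prior odds × likelihood ratio, so prior odds = posterior odds ÷ LR.
Posterior odds = 0.949/(1−0.949) = 18.6078. LR = 0.91/0.02 = 45.5000.
Prior odds = 18.6078/45.5000 = 0.4090, so P(H) = 0.4090/(1+0.4090) ≈ 0.29.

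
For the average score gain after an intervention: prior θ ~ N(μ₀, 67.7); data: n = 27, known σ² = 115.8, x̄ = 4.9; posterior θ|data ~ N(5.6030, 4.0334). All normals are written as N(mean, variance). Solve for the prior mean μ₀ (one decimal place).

With known observation variance, the Normal–Normal posterior has precision τ_n = τ₀ + n/σ² and mean μ_n = (τ₀μ₀ + (n/σ²)x̄)/τ_n.
Here τ₀ = 1/67.7 = 0.014771 and τ_data = 27/115.8 = 0.233161, so τ_n = 0.247932.
Rearranging for μ₀: μ₀ = (μ_n·τ_n − τ_data·x̄)/τ₀ = (5.6030·0.247932 − 0.233161·4.9) / 0.014771 = 0.246674/0.014771 ≈ 16.7.

μ₀ = 16.7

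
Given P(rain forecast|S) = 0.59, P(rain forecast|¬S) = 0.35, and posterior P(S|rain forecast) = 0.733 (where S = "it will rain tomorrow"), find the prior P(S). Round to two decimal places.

Bayes' rule in odds form gives O(S|E) = O(S)·[P(E|S)/P(E|¬S)], hence O(S) = O(S|E)/LR.
Posterior odds = 0.733/(1−0.733) = 2.7453. LR = 0.59/0.35 = 1.6857.
Prior odds = 2.7453/1.6857 = 1.6286, so P(S) = 1.6286/(1+1.6286) ≈ 0.62.

P(S) = 0.62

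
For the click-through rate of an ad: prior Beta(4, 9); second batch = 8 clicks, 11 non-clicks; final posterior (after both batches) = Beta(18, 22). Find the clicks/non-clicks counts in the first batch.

Sequential conjugate updates are equivalent to a single update on the pooled data, so total successes = posterior α − prior α and total failures = posterior β − prior β.
Total across both batches: 18−4=14 clicks, 22−9=13 non-clicks.
Subtract the second batch: 14−8=6 clicks and 13−11=2 non-clicks.

6 clicks and 2 non-clicks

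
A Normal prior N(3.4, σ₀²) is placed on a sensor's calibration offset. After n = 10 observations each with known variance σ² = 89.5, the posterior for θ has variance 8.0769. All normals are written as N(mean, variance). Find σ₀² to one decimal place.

σ₀² = 82.8

For the Normal–Normal model with known σ², precisions add: τ_n = τ₀ + n/σ².
So 1/σ₀² = 1/8.0769 − 10/89.5 = 0.123810 − 0.111732 = 0.012078.
Hence σ₀² = 1/0.012078 ≈ 82.8.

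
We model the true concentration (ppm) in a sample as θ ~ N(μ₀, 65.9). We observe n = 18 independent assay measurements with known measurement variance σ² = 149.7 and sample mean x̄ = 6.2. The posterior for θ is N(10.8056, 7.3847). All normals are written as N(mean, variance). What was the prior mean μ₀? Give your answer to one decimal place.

μ₀ = 47.3

The posterior mean is a precision-weighted average: μ_n = (τ₀μ₀ + τ_data·x̄)/(τ₀+τ_data), with τ₀=1/σ₀² and τ_data=n/σ².
Here τ₀ = 1/65.9 = 0.015175 and τ_data = 18/149.7 = 0.120240, so τ_n = 0.135415.
Rearranging for μ₀: μ₀ = (μ_n·τ_n − τ_data·x̄)/τ₀ = (10.8056·0.135415 − 0.120240·6.2) / 0.015175 = 0.717752/0.015175 ≈ 47.3.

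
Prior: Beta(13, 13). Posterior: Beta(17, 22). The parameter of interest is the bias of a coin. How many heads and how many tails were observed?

Under Beta–binomial conjugacy the posterior parameters are (α+s, β+f).
Match parameters: s=17−13=4, f=22−13=9.

4 heads and 9 tails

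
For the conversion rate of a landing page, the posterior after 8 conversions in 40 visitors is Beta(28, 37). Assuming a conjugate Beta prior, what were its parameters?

A Beta(a, b) prior with s successes and f failures in binomial data gives a Beta(a+s, b+f) posterior.
So a = 28 − 8 = 20 and b = 37 − 32 = 5.

Beta(20, 5)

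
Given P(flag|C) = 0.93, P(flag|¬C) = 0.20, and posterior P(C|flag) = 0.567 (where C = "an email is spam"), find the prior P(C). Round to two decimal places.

Bayes' rule in odds form gives O(C|E) = O(C)·[P(E|C)/P(E|¬C)], hence O(C) = O(C|E)/LR.
Posterior odds = 0.567/(1−0.567) = 1.3095. LR = 0.93/0.20 = 4.6500.
Prior odds = 1.3095/4.6500 = 0.2816, so P(C) = 0.2816/(1+0.2816) ≈ 0.22.

P(C) = 0.22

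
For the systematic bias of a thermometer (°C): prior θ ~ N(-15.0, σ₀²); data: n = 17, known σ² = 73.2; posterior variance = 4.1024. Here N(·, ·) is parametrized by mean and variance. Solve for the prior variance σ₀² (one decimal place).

Posterior precision equals prior precision plus data precision: 1/σ_n² = 1/σ₀² + n/σ².
So 1/σ₀² = 1/4.1024 − 17/73.2 = 0.243760 − 0.232240 = 0.011520.
Hence σ₀² = 1/0.011520 ≈ 86.8.

σ₀² = 86.8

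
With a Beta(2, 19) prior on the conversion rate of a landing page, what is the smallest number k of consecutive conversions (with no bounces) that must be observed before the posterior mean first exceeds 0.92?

After k conversions and 0 bounces the posterior is Beta(2+k, 19), with mean (2+k)/(2+19+k).
Set (2+k)/(21+k) > 0.92 and solve: k > (0.92·21 − 2)/(1 − 0.92) = 216.500.
The smallest integer exceeding 216.500 is 217, and checking k=217: (219)/(238) = 0.9202 > 0.92.

k = 217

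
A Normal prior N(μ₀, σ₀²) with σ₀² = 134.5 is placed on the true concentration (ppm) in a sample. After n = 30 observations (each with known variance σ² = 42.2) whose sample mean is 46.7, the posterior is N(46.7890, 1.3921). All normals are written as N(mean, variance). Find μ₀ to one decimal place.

μ₀ = 55.3

The posterior mean is a precision-weighted average: μ_n = (τ₀μ₀ + τ_data·x̄)/(τ₀+τ_data), with τ₀=1/σ₀² and τ_data=n/σ².
Here τ₀ = 1/134.5 = 0.007435 and τ_data = 30/42.2 = 0.710900, so τ_n = 0.718335.
Rearranging for μ₀: μ₀ = (μ_n·τ_n − τ_data·x̄)/τ₀ = (46.7890·0.718335 − 0.710900·46.7) / 0.007435 = 0.411146/0.007435 ≈ 55.3.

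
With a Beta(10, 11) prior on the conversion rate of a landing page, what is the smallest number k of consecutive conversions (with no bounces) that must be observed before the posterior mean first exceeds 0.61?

k = 8

After k conversions and 0 bounces the posterior is Beta(10+k, 11), with mean (10+k)/(10+11+k).
Set (10+k)/(21+k) > 0.61 and solve: k > (0.61·21 − 10)/(1 − 0.61) = 7.205.
The smallest integer exceeding 7.205 is 8, and checking k=8: (18)/(29) = 0.6207 > 0.61.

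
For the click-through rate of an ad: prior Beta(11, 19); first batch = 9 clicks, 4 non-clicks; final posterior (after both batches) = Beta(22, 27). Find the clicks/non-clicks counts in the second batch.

Because Beta–binomial updating is additive in the counts, the combined data contributed (α_post−α_prior, β_post−β_prior) successes and failures.
Total across both batches: 22−11=11 clicks, 27−19=8 non-clicks.
Subtract the first batch: 11−9=2 clicks and 8−4=4 non-clicks.

2 clicks and 4 non-clicks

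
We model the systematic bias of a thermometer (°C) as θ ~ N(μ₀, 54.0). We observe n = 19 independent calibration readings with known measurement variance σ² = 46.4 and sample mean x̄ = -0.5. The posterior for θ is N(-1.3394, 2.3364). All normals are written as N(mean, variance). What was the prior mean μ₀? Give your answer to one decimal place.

μ₀ = -19.9

With known observation variance, the Normal–Normal posterior has precision τ_n = τ₀ + n/σ² and mean μ_n = (τ₀μ₀ + (n/σ²)x̄)/τ_n.
Here τ₀ = 1/54.0 = 0.018519 and τ_data = 19/46.4 = 0.409483, so τ_n = 0.428002.
Rearranging for μ₀: μ₀ = (μ_n·τ_n − τ_data·x̄)/τ₀ = (-1.3394·0.428002 − 0.409483·-0.5) / 0.018519 = -0.368524/0.018519 ≈ -19.9.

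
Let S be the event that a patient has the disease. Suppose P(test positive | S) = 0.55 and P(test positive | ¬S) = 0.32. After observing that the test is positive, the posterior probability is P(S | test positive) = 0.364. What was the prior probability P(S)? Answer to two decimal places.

Bayes' rule in odds form gives O(S|E) = O(S)·[P(E|S)/P(E|¬S)], hence O(S) = O(S|E)/LR.
Posterior odds = 0.364/(1−0.364) = 0.5723. LR = 0.55/0.32 = 1.7188.
Prior odds = 0.5723/1.7188 = 0.3330, so P(S) = 0.3330/(1+0.3330) ≈ 0.25.

P(S) = 0.25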